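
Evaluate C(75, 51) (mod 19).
16

Using Lucas' theorem:
Write n=75 and k=51 in base 19:
n in base 19: [3, 18]
k in base 19: [2, 13]
C(75,51) mod 19 = ∏ C(n_i, k_i) mod 19
Digit binomials (mod 19): C(3,2) = 3; C(18,13) = 8568 ≡ 18
Product: 3 × 18 = 54 ≡ 16 (mod 19)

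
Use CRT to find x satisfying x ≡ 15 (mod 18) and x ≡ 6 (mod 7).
69

Using Chinese Remainder Theorem:
M = 18 × 7 = 126
M1 = 7, M2 = 18
y1 = 7^(-1) mod 18 = 13
y2 = 18^(-1) mod 7 = 2
x = (15×7×13 + 6×18×2) mod 126 = 69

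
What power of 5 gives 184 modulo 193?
72

Baby-step giant-step with step n = ⌈√193⌉ = 14.
Baby steps 5^j mod 193 (j:value) for j=0..13: 0:1, 1:5, 2:25, 3:125, 4:46, 5:37, 6:185, 7:153, 8:186, 9:158, 10:18, 11:90, 12:64, 13:127.
Giant-step multiplier: 5^(-14) ≡ 5^(192-14) = 5^178 ≡ 162 (mod 193).
Giant steps γ_i = 184·162^i mod 193: γ_0=184, γ_1=86, γ_2=36, γ_3=42, γ_4=49, γ_5=25 (in table at j=2).
x = i·n + j = 5·14 + 2 = 72.
Check: 5^72 ≡ 184 (mod 193).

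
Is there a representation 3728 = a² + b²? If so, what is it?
32² + 52² (a=32, b=52)

Factorization: 3728 = 2^4 × 233
By Fermat: n is sum of two squares iff every prime p ≡ 3 (mod 4) appears to even power.
All primes ≡ 3 (mod 4) appear to even power.
Search a = 0, 1, 2, … for 3728 - a² a perfect square: first hit at a = 32: 3728 - 1024 = 2704 = 52².
3728 = 32² + 52² = 1024 + 2704 ✓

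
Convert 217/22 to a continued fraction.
[9; 1, 6, 3]

Euclidean algorithm steps:
217 = 9 × 22 + 19
22 = 1 × 19 + 3
19 = 6 × 3 + 1
3 = 3 × 1 + 0
Continued fraction: [9; 1, 6, 3]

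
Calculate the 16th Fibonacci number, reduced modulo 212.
139

Matrix identity: Q^n = [[F_(n+1), F_n], [F_n, F_(n-1)]] with Q = [[1,1],[1,0]].
n = 16 = 10000₂. Square-and-multiply, entries mod 212:
Q^1 = [[1,1],[1,0]]
Q^2 = (Q^1)² = [[2,1],[1,1]]
Q^4 = (Q^2)² = [[5,3],[3,2]]
Q^8 = (Q^4)² = [[34,21],[21,13]]
Q^16 = (Q^8)² = [[113,139],[139,186]]
F_16 mod 212 = Q^16[0][1] = 139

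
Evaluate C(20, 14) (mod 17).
0

Using Lucas' theorem:
Write n=20 and k=14 in base 17:
n in base 17: [1, 3]
k in base 17: [0, 14]
C(20,14) mod 17 = ∏ C(n_i, k_i) mod 17
Digit binomials (mod 17): C(1,0) = 1; C(3,14) = 0 (k_i > n_i)
Product: 1 × 0 = 0 ≡ 0 (mod 17)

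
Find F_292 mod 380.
79

Matrix identity: Q^n = [[F_(n+1), F_n], [F_n, F_(n-1)]] with Q = [[1,1],[1,0]].
n = 292 = 100100100₂. Square-and-multiply, entries mod 380:
Q^1 = [[1,1],[1,0]]
Q^2 = (Q^1)² = [[2,1],[1,1]]
Q^4 = (Q^2)² = [[5,3],[3,2]]
Q^9 = (Q^4)²·Q = [[55,34],[34,21]]
Q^18 = (Q^9)² = [[1,304],[304,77]]
Q^36 = (Q^18)² = [[77,152],[152,305]]
Q^73 = (Q^36)²·Q = [[77,153],[153,304]]
Q^146 = (Q^73)² = [[78,153],[153,305]]
Q^292 = (Q^146)² = [[233,79],[79,154]]
F_292 mod 380 = Q^292[0][1] = 79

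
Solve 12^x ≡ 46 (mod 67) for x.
49

Baby-step giant-step with step n = ⌈√67⌉ = 9.
Baby steps 12^j mod 67 (j:value) for j=0..8: 0:1, 1:12, 2:10, 3:53, 4:33, 5:61, 6:62, 7:7, 8:17.
Giant-step multiplier: 12^(-9) ≡ 12^(66-9) = 12^57 ≡ 45 (mod 67).
Giant steps γ_i = 46·45^i mod 67: γ_0=46, γ_1=60, γ_2=20, γ_3=29, γ_4=32, γ_5=33 (in table at j=4).
x = i·n + j = 5·9 + 4 = 49.
Check: 12^49 ≡ 46 (mod 67).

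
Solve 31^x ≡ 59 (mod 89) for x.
61

Baby-step giant-step with step n = ⌈√89⌉ = 10.
Baby steps 31^j mod 89 (j:value) for j=0..9: 0:1, 1:31, 2:71, 3:65, 4:57, 5:76, 6:42, 7:56, 8:45, 9:60.
Giant-step multiplier: 31^(-10) ≡ 31^(88-10) = 31^78 ≡ 79 (mod 89).
Giant steps γ_i = 59·79^i mod 89: γ_0=59, γ_1=33, γ_2=26, γ_3=7, γ_4=19, γ_5=77, γ_6=31 (in table at j=1).
x = i·n + j = 6·10 + 1 = 61.
Check: 31^61 ≡ 59 (mod 89).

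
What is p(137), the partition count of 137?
11097645016

p(n) counts ways to write n as a sum of positive integers (order ignored).
Euler's pentagonal recurrence: p(k) = p(k-1) + p(k-2) - p(k-5) - p(k-7) + p(k-12) + p(k-15) - ... (offsets j(3j∓1)/2, signs ++--, p(0)=1, p(<0)=0).
DP table for k = 0..136: p(0)=1, p(1)=1, p(2)=2, p(3)=3, p(4)=5, p(5)=7, p(6)=11, p(7)=15, p(8)=22, p(9)=30, p(10)=42, p(11)=56, p(12)=77, p(13)=101, p(14)=135, p(15)=176, p(16)=231, p(17)=297, p(18)=385, p(19)=490, p(20)=627, p(21)=792, p(22)=1002, p(23)=1255, p(24)=1575, p(25)=1958, p(26)=2436, p(27)=3010, p(28)=3718, p(29)=4565, p(30)=5604, p(31)=6842, p(32)=8349, p(33)=10143, p(34)=12310, p(35)=14883, p(36)=17977, p(37)=21637, p(38)=26015, p(39)=31185, p(40)=37338, p(41)=44583, p(42)=53174, p(43)=63261, p(44)=75175, p(45)=89134, p(46)=105558, p(47)=124754, p(48)=147273, p(49)=173525, p(50)=204226, p(51)=239943, p(52)=281589, p(53)=329931, p(54)=386155, p(55)=451276, p(56)=526823, p(57)=614154, p(58)=715220, p(59)=831820, p(60)=966467, p(61)=1121505, p(62)=1300156, p(63)=1505499, p(64)=1741630, p(65)=2012558, p(66)=2323520, p(67)=2679689, p(68)=3087735, p(69)=3554345, p(70)=4087968, p(71)=4697205, p(72)=5392783, p(73)=6185689, p(74)=7089500, p(75)=8118264, p(76)=9289091, p(77)=10619863, p(78)=12132164, p(79)=13848650, p(80)=15796476, p(81)=18004327, p(82)=20506255, p(83)=23338469, p(84)=26543660, p(85)=30167357, p(86)=34262962, p(87)=38887673, p(88)=44108109, p(89)=49995925, p(90)=56634173, p(91)=64112359, p(92)=72533807, p(93)=82010177, p(94)=92669720, p(95)=104651419, p(96)=118114304, p(97)=133230930, p(98)=150198136, p(99)=169229875, p(100)=190569292, p(101)=214481126, p(102)=241265379, p(103)=271248950, p(104)=304801365, p(105)=342325709, p(106)=384276336, p(107)=431149389, p(108)=483502844, p(109)=541946240, p(110)=607163746, p(111)=679903203, p(112)=761002156, p(113)=851376628, p(114)=952050665, p(115)=1064144451, p(116)=1188908248, p(117)=1327710076, p(118)=1482074143, p(119)=1653668665, p(120)=1844349560, p(121)=2056148051, p(122)=2291320912, p(123)=2552338241, p(124)=2841940500, p(125)=3163127352, p(126)=3519222692, p(127)=3913864295, p(128)=4351078600, p(129)=4835271870, p(130)=5371315400, p(131)=5964539504, p(132)=6620830889, p(133)=7346629512, p(134)=8149040695, p(135)=9035836076, p(136)=10015581680.
Final step: p(137) = p(136) + p(135) - p(132) - p(130) + p(125) + p(122) - p(115) - p(111) + p(102) + p(97) - p(86) - p(80) + p(67) + p(60) - p(45) - p(37) + p(20) + p(11)
= 10015581680 + 9035836076 - 6620830889 - 5371315400 + 3163127352 + 2291320912 - 1064144451 - 679903203 + 241265379 + 133230930 - 34262962 - 15796476 + 2679689 + 966467 - 89134 - 21637 + 627 + 56
= 11097645016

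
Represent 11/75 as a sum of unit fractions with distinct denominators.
1/7 + 1/263 + 1/138075

Greedy algorithm:
11/75: ceiling(75/11) = 7, use 1/7
2/525: ceiling(525/2) = 263, use 1/263
1/138075: ceiling(138075/1) = 138075, use 1/138075
Result: 11/75 = 1/7 + 1/263 + 1/138075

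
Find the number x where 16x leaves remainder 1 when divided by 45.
31

gcd(16, 45) = 1, so the inverse exists.
Extended Euclidean algorithm on (45, 16):
45 = 2 × 16 + 13  ⟹  13 = (1)·45 + (-2)·16
16 = 1 × 13 + 3  ⟹  3 = (-1)·45 + (3)·16
13 = 4 × 3 + 1  ⟹  1 = (5)·45 + (-14)·16
So (-14)·16 ≡ 1 (mod 45), i.e. 16^(-1) ≡ -14 ≡ 31 (mod 45).
Check: 16 × 31 = 496 ≡ 1 (mod 45)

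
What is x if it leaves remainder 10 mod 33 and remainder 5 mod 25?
505

Using Chinese Remainder Theorem:
M = 33 × 25 = 825
M1 = 25, M2 = 33
y1 = 25^(-1) mod 33 = 4
y2 = 33^(-1) mod 25 = 22
x = (10×25×4 + 5×33×22) mod 825 = 505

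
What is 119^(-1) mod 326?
263

gcd(119, 326) = 1, so the inverse exists.
Extended Euclidean algorithm on (326, 119):
326 = 2 × 119 + 88  ⟹  88 = (1)·326 + (-2)·119
119 = 1 × 88 + 31  ⟹  31 = (-1)·326 + (3)·119
88 = 2 × 31 + 26  ⟹  26 = (3)·326 + (-8)·119
31 = 1 × 26 + 5  ⟹  5 = (-4)·326 + (11)·119
26 = 5 × 5 + 1  ⟹  1 = (23)·326 + (-63)·119
So (-63)·119 ≡ 1 (mod 326), i.e. 119^(-1) ≡ -63 ≡ 263 (mod 326).
Check: 119 × 263 = 31297 ≡ 1 (mod 326)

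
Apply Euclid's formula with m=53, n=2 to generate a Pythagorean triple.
(2805, 212, 2813)

Euclid's formula: a = m² - n², b = 2mn, c = m² + n²
m = 53, n = 2
a = 53² - 2² = 2809 - 4 = 2805
b = 2 × 53 × 2 = 212
c = 53² + 2² = 2809 + 4 = 2813
Verification: 2805² + 212² = 7868025 + 44944 = 7912969 = 2813² ✓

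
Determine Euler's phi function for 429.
240

429 = 3 × 11 × 13
φ(n) = n × ∏(1 - 1/p) for each prime p dividing n
φ(429) = 429 × (1 - 1/3) × (1 - 1/11) × (1 - 1/13) = 240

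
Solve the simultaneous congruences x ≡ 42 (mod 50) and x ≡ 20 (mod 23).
342

Using Chinese Remainder Theorem:
M = 50 × 23 = 1150
M1 = 23, M2 = 50
y1 = 23^(-1) mod 50 = 37
y2 = 50^(-1) mod 23 = 6
x = (42×23×37 + 20×50×6) mod 1150 = 342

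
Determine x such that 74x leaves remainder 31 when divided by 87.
x ≡ 11 (mod 87)

gcd(74, 87) = 1, which divides 31, so solutions exist.
Find 74^(-1) mod 87 by the extended Euclidean algorithm:
87 = 1 × 74 + 13  ⟹  13 = (1)·87 + (-1)·74
74 = 5 × 13 + 9  ⟹  9 = (-5)·87 + (6)·74
13 = 1 × 9 + 4  ⟹  4 = (6)·87 + (-7)·74
9 = 2 × 4 + 1  ⟹  1 = (-17)·87 + (20)·74
So (20)·74 ≡ 1 (mod 87), i.e. 74^(-1) ≡ 20 (mod 87).
x ≡ 20 × 31 = 620 ≡ 11 (mod 87).
Check: 74 × 11 = 814 ≡ 31 (mod 87).
Unique solution: x ≡ 11 (mod 87)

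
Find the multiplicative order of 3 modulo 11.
5

11 is prime, so ord(3) divides φ(11) = 10.
Divisors of 10: 1, 2, 5, 10.
Repeated squaring: 3^1 ≡ 3, 3^2 ≡ 9, 3^4 ≡ 4, 3^8 ≡ 5 (mod 11).
Test 3^d mod 11 for each divisor d in increasing order:
3^1 ≡ 3
3^2 ≡ 9
3^5 = 3^4·3^1 ≡ 1  ← first divisor giving 1
The order is 5.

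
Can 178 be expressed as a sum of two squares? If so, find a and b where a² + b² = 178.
3² + 13² (a=3, b=13)

Factorization: 178 = 2 × 89
By Fermat: n is sum of two squares iff every prime p ≡ 3 (mod 4) appears to even power.
All primes ≡ 3 (mod 4) appear to even power.
Search a = 0, 1, 2, … for 178 - a² a perfect square: first hit at a = 3: 178 - 9 = 169 = 13².
178 = 3² + 13² = 9 + 169 ✓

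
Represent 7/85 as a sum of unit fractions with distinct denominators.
1/13 + 1/185 + 1/40885

Greedy algorithm:
7/85: ceiling(85/7) = 13, use 1/13
6/1105: ceiling(1105/6) = 185, use 1/185
1/40885: ceiling(40885/1) = 40885, use 1/40885
Result: 7/85 = 1/13 + 1/185 + 1/40885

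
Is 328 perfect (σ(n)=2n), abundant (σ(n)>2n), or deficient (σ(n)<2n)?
deficient

Proper divisors of 328: sum = 1 + 2 + 4 + 8 + 41 + 82 + 164 = 302
Since 302 < 328, 328 is deficient.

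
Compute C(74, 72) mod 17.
15

Using Lucas' theorem:
Write n=74 and k=72 in base 17:
n in base 17: [4, 6]
k in base 17: [4, 4]
C(74,72) mod 17 = ∏ C(n_i, k_i) mod 17
Digit binomials (mod 17): C(4,4) = 1; C(6,4) = 15
Product: 1 × 15 = 15 ≡ 15 (mod 17)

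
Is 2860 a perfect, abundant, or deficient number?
abundant

Proper divisors of 2860: sum = 1 + 2 + 4 + 5 + 10 + 11 + 13 + 20 + ... + 286 + 572 + 715 + 1430 (23 divisors) = 4196
Since 4196 > 2860, 2860 is abundant.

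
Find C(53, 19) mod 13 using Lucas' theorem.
0

Using Lucas' theorem:
Write n=53 and k=19 in base 13:
n in base 13: [4, 1]
k in base 13: [1, 6]
C(53,19) mod 13 = ∏ C(n_i, k_i) mod 13
Digit binomials (mod 13): C(4,1) = 4; C(1,6) = 0 (k_i > n_i)
Product: 4 × 0 = 0 ≡ 0 (mod 13)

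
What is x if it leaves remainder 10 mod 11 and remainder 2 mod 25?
252

Using Chinese Remainder Theorem:
M = 11 × 25 = 275
M1 = 25, M2 = 11
y1 = 25^(-1) mod 11 = 4
y2 = 11^(-1) mod 25 = 16
x = (10×25×4 + 2×11×16) mod 275 = 252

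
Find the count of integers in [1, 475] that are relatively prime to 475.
360

475 = 5^2 × 19
φ(n) = n × ∏(1 - 1/p) for each prime p dividing n
φ(475) = 475 × (1 - 1/5) × (1 - 1/19) = 360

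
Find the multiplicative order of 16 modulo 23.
11

23 is prime, so ord(16) divides φ(23) = 22.
Divisors of 22: 1, 2, 11, 22.
Repeated squaring: 16^1 ≡ 16, 16^2 ≡ 3, 16^4 ≡ 9, 16^8 ≡ 12, 16^16 ≡ 6 (mod 23).
Test 16^d mod 23 for each divisor d in increasing order:
16^1 ≡ 16
16^2 ≡ 3
16^11 = 16^8·16^2·16^1 ≡ 1  ← first divisor giving 1
The order is 11.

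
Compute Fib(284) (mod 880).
333

Matrix identity: Q^n = [[F_(n+1), F_n], [F_n, F_(n-1)]] with Q = [[1,1],[1,0]].
n = 284 = 100011100₂. Square-and-multiply, entries mod 880:
Q^1 = [[1,1],[1,0]]
Q^2 = (Q^1)² = [[2,1],[1,1]]
Q^4 = (Q^2)² = [[5,3],[3,2]]
Q^8 = (Q^4)² = [[34,21],[21,13]]
Q^17 = (Q^8)²·Q = [[824,717],[717,107]]
Q^35 = (Q^17)²·Q = [[272,665],[665,487]]
Q^71 = (Q^35)²·Q = [[144,529],[529,495]]
Q^142 = (Q^71)² = [[497,111],[111,386]]
Q^284 = (Q^142)² = [[610,333],[333,277]]
F_284 mod 880 = Q^284[0][1] = 333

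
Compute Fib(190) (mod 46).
45

Matrix identity: Q^n = [[F_(n+1), F_n], [F_n, F_(n-1)]] with Q = [[1,1],[1,0]].
n = 190 = 10111110₂. Square-and-multiply, entries mod 46:
Q^1 = [[1,1],[1,0]]
Q^2 = (Q^1)² = [[2,1],[1,1]]
Q^5 = (Q^2)²·Q = [[8,5],[5,3]]
Q^11 = (Q^5)²·Q = [[6,43],[43,9]]
Q^23 = (Q^11)²·Q = [[0,45],[45,1]]
Q^47 = (Q^23)²·Q = [[0,1],[1,45]]
Q^95 = (Q^47)²·Q = [[0,1],[1,45]]
Q^190 = (Q^95)² = [[1,45],[45,2]]
F_190 mod 46 = Q^190[0][1] = 45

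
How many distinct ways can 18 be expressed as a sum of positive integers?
385

p(n) counts ways to write n as a sum of positive integers (order ignored).
Euler's pentagonal recurrence: p(k) = p(k-1) + p(k-2) - p(k-5) - p(k-7) + p(k-12) + p(k-15) - ... (offsets j(3j∓1)/2, signs ++--, p(0)=1, p(<0)=0).
DP table for k = 0..17: p(0)=1, p(1)=1, p(2)=2, p(3)=3, p(4)=5, p(5)=7, p(6)=11, p(7)=15, p(8)=22, p(9)=30, p(10)=42, p(11)=56, p(12)=77, p(13)=101, p(14)=135, p(15)=176, p(16)=231, p(17)=297.
Final step: p(18) = p(17) + p(16) - p(13) - p(11) + p(6) + p(3)
= 297 + 231 - 101 - 56 + 11 + 3
= 385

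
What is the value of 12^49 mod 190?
12

Repeated squaring. Binary of 49 = 110001.
12^1 ≡ 12 (mod 190); 12^2 ≡ 144 (mod 190); 12^4 ≡ 26 (mod 190); 12^8 ≡ 106 (mod 190); 12^16 ≡ 26 (mod 190); 12^32 ≡ 106 (mod 190)
12^49 = 12^1 × 12^16 × 12^32 ≡ 12 (mod 190)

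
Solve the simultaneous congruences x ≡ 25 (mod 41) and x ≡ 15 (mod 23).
107

Using Chinese Remainder Theorem:
M = 41 × 23 = 943
M1 = 23, M2 = 41
y1 = 23^(-1) mod 41 = 25
y2 = 41^(-1) mod 23 = 9
x = (25×23×25 + 15×41×9) mod 943 = 107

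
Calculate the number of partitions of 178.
571701605655

p(n) counts ways to write n as a sum of positive integers (order ignored).
Euler's pentagonal recurrence: p(k) = p(k-1) + p(k-2) - p(k-5) - p(k-7) + p(k-12) + p(k-15) - ... (offsets j(3j∓1)/2, signs ++--, p(0)=1, p(<0)=0).
DP table for k = 0..177: p(0)=1, p(1)=1, p(2)=2, p(3)=3, p(4)=5, p(5)=7, p(6)=11, p(7)=15, p(8)=22, p(9)=30, p(10)=42, p(11)=56, p(12)=77, p(13)=101, p(14)=135, p(15)=176, p(16)=231, p(17)=297, p(18)=385, p(19)=490, p(20)=627, p(21)=792, p(22)=1002, p(23)=1255, p(24)=1575, p(25)=1958, p(26)=2436, p(27)=3010, p(28)=3718, p(29)=4565, p(30)=5604, p(31)=6842, p(32)=8349, p(33)=10143, p(34)=12310, p(35)=14883, p(36)=17977, p(37)=21637, p(38)=26015, p(39)=31185, p(40)=37338, p(41)=44583, p(42)=53174, p(43)=63261, p(44)=75175, p(45)=89134, p(46)=105558, p(47)=124754, p(48)=147273, p(49)=173525, p(50)=204226, p(51)=239943, p(52)=281589, p(53)=329931, p(54)=386155, p(55)=451276, p(56)=526823, p(57)=614154, p(58)=715220, p(59)=831820, p(60)=966467, p(61)=1121505, p(62)=1300156, p(63)=1505499, p(64)=1741630, p(65)=2012558, p(66)=2323520, p(67)=2679689, p(68)=3087735, p(69)=3554345, p(70)=4087968, p(71)=4697205, p(72)=5392783, p(73)=6185689, p(74)=7089500, p(75)=8118264, p(76)=9289091, p(77)=10619863, p(78)=12132164, p(79)=13848650, p(80)=15796476, p(81)=18004327, p(82)=20506255, p(83)=23338469, p(84)=26543660, p(85)=30167357, p(86)=34262962, p(87)=38887673, p(88)=44108109, p(89)=49995925, p(90)=56634173, p(91)=64112359, p(92)=72533807, p(93)=82010177, p(94)=92669720, p(95)=104651419, p(96)=118114304, p(97)=133230930, p(98)=150198136, p(99)=169229875, p(100)=190569292, p(101)=214481126, p(102)=241265379, p(103)=271248950, p(104)=304801365, p(105)=342325709, p(106)=384276336, p(107)=431149389, p(108)=483502844, p(109)=541946240, p(110)=607163746, p(111)=679903203, p(112)=761002156, p(113)=851376628, p(114)=952050665, p(115)=1064144451, p(116)=1188908248, p(117)=1327710076, p(118)=1482074143, p(119)=1653668665, p(120)=1844349560, p(121)=2056148051, p(122)=2291320912, p(123)=2552338241, p(124)=2841940500, p(125)=3163127352, p(126)=3519222692, p(127)=3913864295, p(128)=4351078600, p(129)=4835271870, p(130)=5371315400, p(131)=5964539504, p(132)=6620830889, p(133)=7346629512, p(134)=8149040695, p(135)=9035836076, p(136)=10015581680, p(137)=11097645016, p(138)=12292341831, p(139)=13610949895, p(140)=15065878135, p(141)=16670689208, p(142)=18440293320, p(143)=20390982757, p(144)=22540654445, p(145)=24908858009, p(146)=27517052599, p(147)=30388671978, p(148)=33549419497, p(149)=37027355200, p(150)=40853235313, p(151)=45060624582, p(152)=49686288421, p(153)=54770336324, p(154)=60356673280, p(155)=66493182097, p(156)=73232243759, p(157)=80630964769, p(158)=88751778802, p(159)=97662728555, p(160)=107438159466, p(161)=118159068427, p(162)=129913904637, p(163)=142798995930, p(164)=156919475295, p(165)=172389800255, p(166)=189334822579, p(167)=207890420102, p(168)=228204732751, p(169)=250438925115, p(170)=274768617130, p(171)=301384802048, p(172)=330495499613, p(173)=362326859895, p(174)=397125074750, p(175)=435157697830, p(176)=476715857290, p(177)=522115831195.
Final step: p(178) = p(177) + p(176) - p(173) - p(171) + p(166) + p(163) - p(156) - p(152) + p(143) + p(138) - p(127) - p(121) + p(108) + p(101) - p(86) - p(78) + p(61) + p(52) - p(33) - p(23) + p(2)
= 522115831195 + 476715857290 - 362326859895 - 301384802048 + 189334822579 + 142798995930 - 73232243759 - 49686288421 + 20390982757 + 12292341831 - 3913864295 - 2056148051 + 483502844 + 214481126 - 34262962 - 12132164 + 1121505 + 281589 - 10143 - 1255 + 2
= 571701605655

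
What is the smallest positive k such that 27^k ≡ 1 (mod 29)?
28

29 is prime, so ord(27) divides φ(29) = 28.
Divisors of 28: 1, 2, 4, 7, 14, 28.
Repeated squaring: 27^1 ≡ 27, 27^2 ≡ 4, 27^4 ≡ 16, 27^8 ≡ 24, 27^16 ≡ 25 (mod 29).
Test 27^d mod 29 for each divisor d in increasing order:
27^1 ≡ 27
27^2 ≡ 4
27^4 ≡ 16
27^7 = 27^4·27^2·27^1 ≡ 17
27^14 = 27^8·27^4·27^2 ≡ 28
27^28 = 27^16·27^8·27^4 ≡ 1  ← first divisor giving 1
The order is 28.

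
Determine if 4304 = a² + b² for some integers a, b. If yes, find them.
40² + 52² (a=40, b=52)

Factorization: 4304 = 2^4 × 269
By Fermat: n is sum of two squares iff every prime p ≡ 3 (mod 4) appears to even power.
All primes ≡ 3 (mod 4) appear to even power.
Search a = 0, 1, 2, … for 4304 - a² a perfect square: first hit at a = 40: 4304 - 1600 = 2704 = 52².
4304 = 40² + 52² = 1600 + 2704 ✓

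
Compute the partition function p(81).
18004327

p(n) counts ways to write n as a sum of positive integers (order ignored).
Euler's pentagonal recurrence: p(k) = p(k-1) + p(k-2) - p(k-5) - p(k-7) + p(k-12) + p(k-15) - ... (offsets j(3j∓1)/2, signs ++--, p(0)=1, p(<0)=0).
DP table for k = 0..80: p(0)=1, p(1)=1, p(2)=2, p(3)=3, p(4)=5, p(5)=7, p(6)=11, p(7)=15, p(8)=22, p(9)=30, p(10)=42, p(11)=56, p(12)=77, p(13)=101, p(14)=135, p(15)=176, p(16)=231, p(17)=297, p(18)=385, p(19)=490, p(20)=627, p(21)=792, p(22)=1002, p(23)=1255, p(24)=1575, p(25)=1958, p(26)=2436, p(27)=3010, p(28)=3718, p(29)=4565, p(30)=5604, p(31)=6842, p(32)=8349, p(33)=10143, p(34)=12310, p(35)=14883, p(36)=17977, p(37)=21637, p(38)=26015, p(39)=31185, p(40)=37338, p(41)=44583, p(42)=53174, p(43)=63261, p(44)=75175, p(45)=89134, p(46)=105558, p(47)=124754, p(48)=147273, p(49)=173525, p(50)=204226, p(51)=239943, p(52)=281589, p(53)=329931, p(54)=386155, p(55)=451276, p(56)=526823, p(57)=614154, p(58)=715220, p(59)=831820, p(60)=966467, p(61)=1121505, p(62)=1300156, p(63)=1505499, p(64)=1741630, p(65)=2012558, p(66)=2323520, p(67)=2679689, p(68)=3087735, p(69)=3554345, p(70)=4087968, p(71)=4697205, p(72)=5392783, p(73)=6185689, p(74)=7089500, p(75)=8118264, p(76)=9289091, p(77)=10619863, p(78)=12132164, p(79)=13848650, p(80)=15796476.
Final step: p(81) = p(80) + p(79) - p(76) - p(74) + p(69) + p(66) - p(59) - p(55) + p(46) + p(41) - p(30) - p(24) + p(11) + p(4)
= 15796476 + 13848650 - 9289091 - 7089500 + 3554345 + 2323520 - 831820 - 451276 + 105558 + 44583 - 5604 - 1575 + 56 + 5
= 18004327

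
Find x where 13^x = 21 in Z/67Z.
38

Baby-step giant-step with step n = ⌈√67⌉ = 9.
Baby steps 13^j mod 67 (j:value) for j=0..8: 0:1, 1:13, 2:35, 3:53, 4:19, 5:46, 6:62, 7:2, 8:26.
Giant-step multiplier: 13^(-9) ≡ 13^(66-9) = 13^57 ≡ 45 (mod 67).
Giant steps γ_i = 21·45^i mod 67: γ_0=21, γ_1=7, γ_2=47, γ_3=38, γ_4=35 (in table at j=2).
x = i·n + j = 4·9 + 2 = 38.
Check: 13^38 ≡ 21 (mod 67).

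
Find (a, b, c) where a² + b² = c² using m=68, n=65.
(399, 8840, 8849)

Euclid's formula: a = m² - n², b = 2mn, c = m² + n²
m = 68, n = 65
a = 68² - 65² = 4624 - 4225 = 399
b = 2 × 68 × 65 = 8840
c = 68² + 65² = 4624 + 4225 = 8849
Verification: 399² + 8840² = 159201 + 78145600 = 78304801 = 8849² ✓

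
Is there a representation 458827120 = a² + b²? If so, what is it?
Not possible

Factorization: 458827120 = 2^4 × 5 × 179^3
By Fermat: n is sum of two squares iff every prime p ≡ 3 (mod 4) appears to even power.
Prime(s) ≡ 3 (mod 4) with odd exponent: [(179, 3)]
Therefore 458827120 cannot be expressed as a² + b².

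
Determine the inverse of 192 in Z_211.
111

gcd(192, 211) = 1, so the inverse exists.
Extended Euclidean algorithm on (211, 192):
211 = 1 × 192 + 19  ⟹  19 = (1)·211 + (-1)·192
192 = 10 × 19 + 2  ⟹  2 = (-10)·211 + (11)·192
19 = 9 × 2 + 1  ⟹  1 = (91)·211 + (-100)·192
So (-100)·192 ≡ 1 (mod 211), i.e. 192^(-1) ≡ -100 ≡ 111 (mod 211).
Check: 192 × 111 = 21312 ≡ 1 (mod 211)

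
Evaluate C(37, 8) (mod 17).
0

Using Lucas' theorem:
Write n=37 and k=8 in base 17:
n in base 17: [2, 3]
k in base 17: [0, 8]
C(37,8) mod 17 = ∏ C(n_i, k_i) mod 17
Digit binomials (mod 17): C(2,0) = 1; C(3,8) = 0 (k_i > n_i)
Product: 1 × 0 = 0 ≡ 0 (mod 17)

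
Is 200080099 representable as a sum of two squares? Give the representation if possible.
Not possible

Factorization: 200080099 = 89 × 131^3
By Fermat: n is sum of two squares iff every prime p ≡ 3 (mod 4) appears to even power.
Prime(s) ≡ 3 (mod 4) with odd exponent: [(131, 3)]
Therefore 200080099 cannot be expressed as a² + b².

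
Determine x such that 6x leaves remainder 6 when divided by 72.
x ≡ 1 (mod 12)

gcd(6, 72) = 6, which divides 6, so solutions exist.
Divide through by 6: x ≡ 1 (mod 12).
The coefficient of x is now 1, so x ≡ 1 (mod 12).
Check: 6 × 1 = 6 ≡ 6 (mod 72).
x ≡ 1 (mod 12), giving 6 solutions mod 72.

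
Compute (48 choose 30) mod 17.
11

Using Lucas' theorem:
Write n=48 and k=30 in base 17:
n in base 17: [2, 14]
k in base 17: [1, 13]
C(48,30) mod 17 = ∏ C(n_i, k_i) mod 17
Digit binomials (mod 17): C(2,1) = 2; C(14,13) = 14
Product: 2 × 14 = 28 ≡ 11 (mod 17)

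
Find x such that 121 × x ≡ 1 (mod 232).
209

gcd(121, 232) = 1, so the inverse exists.
Extended Euclidean algorithm on (232, 121):
232 = 1 × 121 + 111  ⟹  111 = (1)·232 + (-1)·121
121 = 1 × 111 + 10  ⟹  10 = (-1)·232 + (2)·121
111 = 11 × 10 + 1  ⟹  1 = (12)·232 + (-23)·121
So (-23)·121 ≡ 1 (mod 232), i.e. 121^(-1) ≡ -23 ≡ 209 (mod 232).
Check: 121 × 209 = 25289 ≡ 1 (mod 232)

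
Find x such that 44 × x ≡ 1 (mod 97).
86

gcd(44, 97) = 1, so the inverse exists.
Extended Euclidean algorithm on (97, 44):
97 = 2 × 44 + 9  ⟹  9 = (1)·97 + (-2)·44
44 = 4 × 9 + 8  ⟹  8 = (-4)·97 + (9)·44
9 = 1 × 8 + 1  ⟹  1 = (5)·97 + (-11)·44
So (-11)·44 ≡ 1 (mod 97), i.e. 44^(-1) ≡ -11 ≡ 86 (mod 97).
Check: 44 × 86 = 3784 ≡ 1 (mod 97)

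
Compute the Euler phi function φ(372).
120

372 = 2^2 × 3 × 31
φ(n) = n × ∏(1 - 1/p) for each prime p dividing n
φ(372) = 372 × (1 - 1/2) × (1 - 1/3) × (1 - 1/31) = 120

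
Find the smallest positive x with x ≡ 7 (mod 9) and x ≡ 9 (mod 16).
25

Using Chinese Remainder Theorem:
M = 9 × 16 = 144
M1 = 16, M2 = 9
y1 = 16^(-1) mod 9 = 4
y2 = 9^(-1) mod 16 = 9
x = (7×16×4 + 9×9×9) mod 144 = 25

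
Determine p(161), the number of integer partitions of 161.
118159068427

p(n) counts ways to write n as a sum of positive integers (order ignored).
Euler's pentagonal recurrence: p(k) = p(k-1) + p(k-2) - p(k-5) - p(k-7) + p(k-12) + p(k-15) - ... (offsets j(3j∓1)/2, signs ++--, p(0)=1, p(<0)=0).
DP table for k = 0..160: p(0)=1, p(1)=1, p(2)=2, p(3)=3, p(4)=5, p(5)=7, p(6)=11, p(7)=15, p(8)=22, p(9)=30, p(10)=42, p(11)=56, p(12)=77, p(13)=101, p(14)=135, p(15)=176, p(16)=231, p(17)=297, p(18)=385, p(19)=490, p(20)=627, p(21)=792, p(22)=1002, p(23)=1255, p(24)=1575, p(25)=1958, p(26)=2436, p(27)=3010, p(28)=3718, p(29)=4565, p(30)=5604, p(31)=6842, p(32)=8349, p(33)=10143, p(34)=12310, p(35)=14883, p(36)=17977, p(37)=21637, p(38)=26015, p(39)=31185, p(40)=37338, p(41)=44583, p(42)=53174, p(43)=63261, p(44)=75175, p(45)=89134, p(46)=105558, p(47)=124754, p(48)=147273, p(49)=173525, p(50)=204226, p(51)=239943, p(52)=281589, p(53)=329931, p(54)=386155, p(55)=451276, p(56)=526823, p(57)=614154, p(58)=715220, p(59)=831820, p(60)=966467, p(61)=1121505, p(62)=1300156, p(63)=1505499, p(64)=1741630, p(65)=2012558, p(66)=2323520, p(67)=2679689, p(68)=3087735, p(69)=3554345, p(70)=4087968, p(71)=4697205, p(72)=5392783, p(73)=6185689, p(74)=7089500, p(75)=8118264, p(76)=9289091, p(77)=10619863, p(78)=12132164, p(79)=13848650, p(80)=15796476, p(81)=18004327, p(82)=20506255, p(83)=23338469, p(84)=26543660, p(85)=30167357, p(86)=34262962, p(87)=38887673, p(88)=44108109, p(89)=49995925, p(90)=56634173, p(91)=64112359, p(92)=72533807, p(93)=82010177, p(94)=92669720, p(95)=104651419, p(96)=118114304, p(97)=133230930, p(98)=150198136, p(99)=169229875, p(100)=190569292, p(101)=214481126, p(102)=241265379, p(103)=271248950, p(104)=304801365, p(105)=342325709, p(106)=384276336, p(107)=431149389, p(108)=483502844, p(109)=541946240, p(110)=607163746, p(111)=679903203, p(112)=761002156, p(113)=851376628, p(114)=952050665, p(115)=1064144451, p(116)=1188908248, p(117)=1327710076, p(118)=1482074143, p(119)=1653668665, p(120)=1844349560, p(121)=2056148051, p(122)=2291320912, p(123)=2552338241, p(124)=2841940500, p(125)=3163127352, p(126)=3519222692, p(127)=3913864295, p(128)=4351078600, p(129)=4835271870, p(130)=5371315400, p(131)=5964539504, p(132)=6620830889, p(133)=7346629512, p(134)=8149040695, p(135)=9035836076, p(136)=10015581680, p(137)=11097645016, p(138)=12292341831, p(139)=13610949895, p(140)=15065878135, p(141)=16670689208, p(142)=18440293320, p(143)=20390982757, p(144)=22540654445, p(145)=24908858009, p(146)=27517052599, p(147)=30388671978, p(148)=33549419497, p(149)=37027355200, p(150)=40853235313, p(151)=45060624582, p(152)=49686288421, p(153)=54770336324, p(154)=60356673280, p(155)=66493182097, p(156)=73232243759, p(157)=80630964769, p(158)=88751778802, p(159)=97662728555, p(160)=107438159466.
Final step: p(161) = p(160) + p(159) - p(156) - p(154) + p(149) + p(146) - p(139) - p(135) + p(126) + p(121) - p(110) - p(104) + p(91) + p(84) - p(69) - p(61) + p(44) + p(35) - p(16) - p(6)
= 107438159466 + 97662728555 - 73232243759 - 60356673280 + 37027355200 + 27517052599 - 13610949895 - 9035836076 + 3519222692 + 2056148051 - 607163746 - 304801365 + 64112359 + 26543660 - 3554345 - 1121505 + 75175 + 14883 - 231 - 11
= 118159068427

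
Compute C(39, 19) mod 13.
0

Using Lucas' theorem:
Write n=39 and k=19 in base 13:
n in base 13: [3, 0]
k in base 13: [1, 6]
C(39,19) mod 13 = ∏ C(n_i, k_i) mod 13
Digit binomials (mod 13): C(3,1) = 3; C(0,6) = 0 (k_i > n_i)
Product: 3 × 0 = 0 ≡ 0 (mod 13)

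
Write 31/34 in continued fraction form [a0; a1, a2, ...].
[0; 1, 10, 3]

Euclidean algorithm steps:
31 = 0 × 34 + 31
34 = 1 × 31 + 3
31 = 10 × 3 + 1
3 = 3 × 1 + 0
Continued fraction: [0; 1, 10, 3]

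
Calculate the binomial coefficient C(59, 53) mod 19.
0

Using Lucas' theorem:
Write n=59 and k=53 in base 19:
n in base 19: [3, 2]
k in base 19: [2, 15]
C(59,53) mod 19 = ∏ C(n_i, k_i) mod 19
Digit binomials (mod 19): C(3,2) = 3; C(2,15) = 0 (k_i > n_i)
Product: 3 × 0 = 0 ≡ 0 (mod 19)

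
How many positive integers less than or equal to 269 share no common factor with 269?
268

269 = 269
φ(n) = n × ∏(1 - 1/p) for each prime p dividing n
φ(269) = 269 × (1 - 1/269) = 268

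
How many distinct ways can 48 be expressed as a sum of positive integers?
147273

p(n) counts ways to write n as a sum of positive integers (order ignored).
Euler's pentagonal recurrence: p(k) = p(k-1) + p(k-2) - p(k-5) - p(k-7) + p(k-12) + p(k-15) - ... (offsets j(3j∓1)/2, signs ++--, p(0)=1, p(<0)=0).
DP table for k = 0..47: p(0)=1, p(1)=1, p(2)=2, p(3)=3, p(4)=5, p(5)=7, p(6)=11, p(7)=15, p(8)=22, p(9)=30, p(10)=42, p(11)=56, p(12)=77, p(13)=101, p(14)=135, p(15)=176, p(16)=231, p(17)=297, p(18)=385, p(19)=490, p(20)=627, p(21)=792, p(22)=1002, p(23)=1255, p(24)=1575, p(25)=1958, p(26)=2436, p(27)=3010, p(28)=3718, p(29)=4565, p(30)=5604, p(31)=6842, p(32)=8349, p(33)=10143, p(34)=12310, p(35)=14883, p(36)=17977, p(37)=21637, p(38)=26015, p(39)=31185, p(40)=37338, p(41)=44583, p(42)=53174, p(43)=63261, p(44)=75175, p(45)=89134, p(46)=105558, p(47)=124754.
Final step: p(48) = p(47) + p(46) - p(43) - p(41) + p(36) + p(33) - p(26) - p(22) + p(13) + p(8)
= 124754 + 105558 - 63261 - 44583 + 17977 + 10143 - 2436 - 1002 + 101 + 22
= 147273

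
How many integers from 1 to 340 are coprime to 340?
128

340 = 2^2 × 5 × 17
φ(n) = n × ∏(1 - 1/p) for each prime p dividing n
φ(340) = 340 × (1 - 1/2) × (1 - 1/5) × (1 - 1/17) = 128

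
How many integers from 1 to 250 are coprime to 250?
100

250 = 2 × 5^3
φ(n) = n × ∏(1 - 1/p) for each prime p dividing n
φ(250) = 250 × (1 - 1/2) × (1 - 1/5) = 100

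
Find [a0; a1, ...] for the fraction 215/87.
[2; 2, 8, 5]

Euclidean algorithm steps:
215 = 2 × 87 + 41
87 = 2 × 41 + 5
41 = 8 × 5 + 1
5 = 5 × 1 + 0
Continued fraction: [2; 2, 8, 5]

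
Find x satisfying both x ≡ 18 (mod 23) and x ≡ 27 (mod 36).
639

Using Chinese Remainder Theorem:
M = 23 × 36 = 828
M1 = 36, M2 = 23
y1 = 36^(-1) mod 23 = 16
y2 = 23^(-1) mod 36 = 11
x = (18×36×16 + 27×23×11) mod 828 = 639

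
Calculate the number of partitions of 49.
173525

p(n) counts ways to write n as a sum of positive integers (order ignored).
Euler's pentagonal recurrence: p(k) = p(k-1) + p(k-2) - p(k-5) - p(k-7) + p(k-12) + p(k-15) - ... (offsets j(3j∓1)/2, signs ++--, p(0)=1, p(<0)=0).
DP table for k = 0..48: p(0)=1, p(1)=1, p(2)=2, p(3)=3, p(4)=5, p(5)=7, p(6)=11, p(7)=15, p(8)=22, p(9)=30, p(10)=42, p(11)=56, p(12)=77, p(13)=101, p(14)=135, p(15)=176, p(16)=231, p(17)=297, p(18)=385, p(19)=490, p(20)=627, p(21)=792, p(22)=1002, p(23)=1255, p(24)=1575, p(25)=1958, p(26)=2436, p(27)=3010, p(28)=3718, p(29)=4565, p(30)=5604, p(31)=6842, p(32)=8349, p(33)=10143, p(34)=12310, p(35)=14883, p(36)=17977, p(37)=21637, p(38)=26015, p(39)=31185, p(40)=37338, p(41)=44583, p(42)=53174, p(43)=63261, p(44)=75175, p(45)=89134, p(46)=105558, p(47)=124754, p(48)=147273.
Final step: p(49) = p(48) + p(47) - p(44) - p(42) + p(37) + p(34) - p(27) - p(23) + p(14) + p(9)
= 147273 + 124754 - 75175 - 53174 + 21637 + 12310 - 3010 - 1255 + 135 + 30
= 173525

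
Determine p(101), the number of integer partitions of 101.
214481126

p(n) counts ways to write n as a sum of positive integers (order ignored).
Euler's pentagonal recurrence: p(k) = p(k-1) + p(k-2) - p(k-5) - p(k-7) + p(k-12) + p(k-15) - ... (offsets j(3j∓1)/2, signs ++--, p(0)=1, p(<0)=0).
DP table for k = 0..100: p(0)=1, p(1)=1, p(2)=2, p(3)=3, p(4)=5, p(5)=7, p(6)=11, p(7)=15, p(8)=22, p(9)=30, p(10)=42, p(11)=56, p(12)=77, p(13)=101, p(14)=135, p(15)=176, p(16)=231, p(17)=297, p(18)=385, p(19)=490, p(20)=627, p(21)=792, p(22)=1002, p(23)=1255, p(24)=1575, p(25)=1958, p(26)=2436, p(27)=3010, p(28)=3718, p(29)=4565, p(30)=5604, p(31)=6842, p(32)=8349, p(33)=10143, p(34)=12310, p(35)=14883, p(36)=17977, p(37)=21637, p(38)=26015, p(39)=31185, p(40)=37338, p(41)=44583, p(42)=53174, p(43)=63261, p(44)=75175, p(45)=89134, p(46)=105558, p(47)=124754, p(48)=147273, p(49)=173525, p(50)=204226, p(51)=239943, p(52)=281589, p(53)=329931, p(54)=386155, p(55)=451276, p(56)=526823, p(57)=614154, p(58)=715220, p(59)=831820, p(60)=966467, p(61)=1121505, p(62)=1300156, p(63)=1505499, p(64)=1741630, p(65)=2012558, p(66)=2323520, p(67)=2679689, p(68)=3087735, p(69)=3554345, p(70)=4087968, p(71)=4697205, p(72)=5392783, p(73)=6185689, p(74)=7089500, p(75)=8118264, p(76)=9289091, p(77)=10619863, p(78)=12132164, p(79)=13848650, p(80)=15796476, p(81)=18004327, p(82)=20506255, p(83)=23338469, p(84)=26543660, p(85)=30167357, p(86)=34262962, p(87)=38887673, p(88)=44108109, p(89)=49995925, p(90)=56634173, p(91)=64112359, p(92)=72533807, p(93)=82010177, p(94)=92669720, p(95)=104651419, p(96)=118114304, p(97)=133230930, p(98)=150198136, p(99)=169229875, p(100)=190569292.
Final step: p(101) = p(100) + p(99) - p(96) - p(94) + p(89) + p(86) - p(79) - p(75) + p(66) + p(61) - p(50) - p(44) + p(31) + p(24) - p(9) - p(1)
= 190569292 + 169229875 - 118114304 - 92669720 + 49995925 + 34262962 - 13848650 - 8118264 + 2323520 + 1121505 - 204226 - 75175 + 6842 + 1575 - 30 - 1
= 214481126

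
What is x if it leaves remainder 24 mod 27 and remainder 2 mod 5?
132

Using Chinese Remainder Theorem:
M = 27 × 5 = 135
M1 = 5, M2 = 27
y1 = 5^(-1) mod 27 = 11
y2 = 27^(-1) mod 5 = 3
x = (24×5×11 + 2×27×3) mod 135 = 132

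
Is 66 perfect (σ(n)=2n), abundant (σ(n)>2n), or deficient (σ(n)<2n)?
abundant

Proper divisors of 66: sum = 1 + 2 + 3 + 6 + 11 + 22 + 33 = 78
Since 78 > 66, 66 is abundant.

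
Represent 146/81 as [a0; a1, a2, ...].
[1; 1, 4, 16]

Euclidean algorithm steps:
146 = 1 × 81 + 65
81 = 1 × 65 + 16
65 = 4 × 16 + 1
16 = 16 × 1 + 0
Continued fraction: [1; 1, 4, 16]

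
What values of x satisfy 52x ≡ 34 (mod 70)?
x ≡ 2 (mod 35)

gcd(52, 70) = 2, which divides 34, so solutions exist.
Divide through by 2: 26x ≡ 17 (mod 35).
Find 26^(-1) mod 35 by the extended Euclidean algorithm:
35 = 1 × 26 + 9  ⟹  9 = (1)·35 + (-1)·26
26 = 2 × 9 + 8  ⟹  8 = (-2)·35 + (3)·26
9 = 1 × 8 + 1  ⟹  1 = (3)·35 + (-4)·26
So (-4)·26 ≡ 1 (mod 35), i.e. 26^(-1) ≡ -4 ≡ 31 (mod 35).
x ≡ 31 × 17 = 527 ≡ 2 (mod 35).
Check: 52 × 2 = 104 ≡ 34 (mod 70).
x ≡ 2 (mod 35), giving 2 solutions mod 70.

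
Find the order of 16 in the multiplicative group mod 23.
11

23 is prime, so ord(16) divides φ(23) = 22.
Divisors of 22: 1, 2, 11, 22.
Repeated squaring: 16^1 ≡ 16, 16^2 ≡ 3, 16^4 ≡ 9, 16^8 ≡ 12, 16^16 ≡ 6 (mod 23).
Test 16^d mod 23 for each divisor d in increasing order:
16^1 ≡ 16
16^2 ≡ 3
16^11 = 16^8·16^2·16^1 ≡ 1  ← first divisor giving 1
The order is 11.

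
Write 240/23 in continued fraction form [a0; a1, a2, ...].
[10; 2, 3, 3]

Euclidean algorithm steps:
240 = 10 × 23 + 10
23 = 2 × 10 + 3
10 = 3 × 3 + 1
3 = 3 × 1 + 0
Continued fraction: [10; 2, 3, 3]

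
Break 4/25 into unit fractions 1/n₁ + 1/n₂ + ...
1/7 + 1/59 + 1/5163 + 1/53307975

Greedy algorithm:
4/25: ceiling(25/4) = 7, use 1/7
3/175: ceiling(175/3) = 59, use 1/59
2/10325: ceiling(10325/2) = 5163, use 1/5163
1/53307975: ceiling(53307975/1) = 53307975, use 1/53307975
Result: 4/25 = 1/7 + 1/59 + 1/5163 + 1/53307975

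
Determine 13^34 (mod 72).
49

Repeated squaring. Binary of 34 = 100010.
13^1 ≡ 13 (mod 72); 13^2 ≡ 25 (mod 72); 13^4 ≡ 49 (mod 72); 13^8 ≡ 25 (mod 72); 13^16 ≡ 49 (mod 72); 13^32 ≡ 25 (mod 72)
13^34 = 13^2 × 13^32 ≡ 49 (mod 72)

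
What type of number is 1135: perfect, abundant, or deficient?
deficient

Proper divisors of 1135: sum = 1 + 5 + 227 = 233
Since 233 < 1135, 1135 is deficient.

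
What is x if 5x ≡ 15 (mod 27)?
x ≡ 3 (mod 27)

gcd(5, 27) = 1, which divides 15, so solutions exist.
Find 5^(-1) mod 27 by the extended Euclidean algorithm:
27 = 5 × 5 + 2  ⟹  2 = (1)·27 + (-5)·5
5 = 2 × 2 + 1  ⟹  1 = (-2)·27 + (11)·5
So (11)·5 ≡ 1 (mod 27), i.e. 5^(-1) ≡ 11 (mod 27).
x ≡ 11 × 15 = 165 ≡ 3 (mod 27).
Check: 5 × 3 = 15 ≡ 15 (mod 27).
Unique solution: x ≡ 3 (mod 27)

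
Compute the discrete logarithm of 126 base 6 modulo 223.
50

Baby-step giant-step with step n = ⌈√223⌉ = 15.
Baby steps 6^j mod 223 (j:value) for j=0..14: 0:1, 1:6, 2:36, 3:216, 4:181, 5:194, 6:49, 7:71, 8:203, 9:103, 10:172, 11:140, 12:171, 13:134, 14:135.
Giant-step multiplier: 6^(-15) ≡ 6^(222-15) = 6^207 ≡ 155 (mod 223).
Giant steps γ_i = 126·155^i mod 223: γ_0=126, γ_1=129, γ_2=148, γ_3=194 (in table at j=5).
x = i·n + j = 3·15 + 5 = 50.
Check: 6^50 ≡ 126 (mod 223).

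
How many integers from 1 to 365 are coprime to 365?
288

365 = 5 × 73
φ(n) = n × ∏(1 - 1/p) for each prime p dividing n
φ(365) = 365 × (1 - 1/5) × (1 - 1/73) = 288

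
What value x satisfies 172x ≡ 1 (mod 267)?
163

gcd(172, 267) = 1, so the inverse exists.
Extended Euclidean algorithm on (267, 172):
267 = 1 × 172 + 95  ⟹  95 = (1)·267 + (-1)·172
172 = 1 × 95 + 77  ⟹  77 = (-1)·267 + (2)·172
95 = 1 × 77 + 18  ⟹  18 = (2)·267 + (-3)·172
77 = 4 × 18 + 5  ⟹  5 = (-9)·267 + (14)·172
18 = 3 × 5 + 3  ⟹  3 = (29)·267 + (-45)·172
5 = 1 × 3 + 2  ⟹  2 = (-38)·267 + (59)·172
3 = 1 × 2 + 1  ⟹  1 = (67)·267 + (-104)·172
So (-104)·172 ≡ 1 (mod 267), i.e. 172^(-1) ≡ -104 ≡ 163 (mod 267).
Check: 172 × 163 = 28036 ≡ 1 (mod 267)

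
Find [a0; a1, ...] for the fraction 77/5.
[15; 2, 2]

Euclidean algorithm steps:
77 = 15 × 5 + 2
5 = 2 × 2 + 1
2 = 2 × 1 + 0
Continued fraction: [15; 2, 2]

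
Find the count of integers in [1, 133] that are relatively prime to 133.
108

133 = 7 × 19
φ(n) = n × ∏(1 - 1/p) for each prime p dividing n
φ(133) = 133 × (1 - 1/7) × (1 - 1/19) = 108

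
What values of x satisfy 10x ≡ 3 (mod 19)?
x ≡ 6 (mod 19)

gcd(10, 19) = 1, which divides 3, so solutions exist.
Find 10^(-1) mod 19 by the extended Euclidean algorithm:
19 = 1 × 10 + 9  ⟹  9 = (1)·19 + (-1)·10
10 = 1 × 9 + 1  ⟹  1 = (-1)·19 + (2)·10
So (2)·10 ≡ 1 (mod 19), i.e. 10^(-1) ≡ 2 (mod 19).
x ≡ 2 × 3 = 6 ≡ 6 (mod 19).
Check: 10 × 6 = 60 ≡ 3 (mod 19).
Unique solution: x ≡ 6 (mod 19)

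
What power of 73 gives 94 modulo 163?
109

Baby-step giant-step with step n = ⌈√163⌉ = 13.
Baby steps 73^j mod 163 (j:value) for j=0..12: 0:1, 1:73, 2:113, 3:99, 4:55, 5:103, 6:21, 7:66, 8:91, 9:123, 10:14, 11:44, 12:115.
Giant-step multiplier: 73^(-13) ≡ 73^(162-13) = 73^149 ≡ 2 (mod 163).
Giant steps γ_i = 94·2^i mod 163: γ_0=94, γ_1=25, γ_2=50, γ_3=100, γ_4=37, γ_5=74, γ_6=148, γ_7=133, γ_8=103 (in table at j=5).
x = i·n + j = 8·13 + 5 = 109.
Check: 73^109 ≡ 94 (mod 163).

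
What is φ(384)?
128

384 = 2^7 × 3
φ(n) = n × ∏(1 - 1/p) for each prime p dividing n
φ(384) = 384 × (1 - 1/2) × (1 - 1/3) = 128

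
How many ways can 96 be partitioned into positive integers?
118114304

p(n) counts ways to write n as a sum of positive integers (order ignored).
Euler's pentagonal recurrence: p(k) = p(k-1) + p(k-2) - p(k-5) - p(k-7) + p(k-12) + p(k-15) - ... (offsets j(3j∓1)/2, signs ++--, p(0)=1, p(<0)=0).
DP table for k = 0..95: p(0)=1, p(1)=1, p(2)=2, p(3)=3, p(4)=5, p(5)=7, p(6)=11, p(7)=15, p(8)=22, p(9)=30, p(10)=42, p(11)=56, p(12)=77, p(13)=101, p(14)=135, p(15)=176, p(16)=231, p(17)=297, p(18)=385, p(19)=490, p(20)=627, p(21)=792, p(22)=1002, p(23)=1255, p(24)=1575, p(25)=1958, p(26)=2436, p(27)=3010, p(28)=3718, p(29)=4565, p(30)=5604, p(31)=6842, p(32)=8349, p(33)=10143, p(34)=12310, p(35)=14883, p(36)=17977, p(37)=21637, p(38)=26015, p(39)=31185, p(40)=37338, p(41)=44583, p(42)=53174, p(43)=63261, p(44)=75175, p(45)=89134, p(46)=105558, p(47)=124754, p(48)=147273, p(49)=173525, p(50)=204226, p(51)=239943, p(52)=281589, p(53)=329931, p(54)=386155, p(55)=451276, p(56)=526823, p(57)=614154, p(58)=715220, p(59)=831820, p(60)=966467, p(61)=1121505, p(62)=1300156, p(63)=1505499, p(64)=1741630, p(65)=2012558, p(66)=2323520, p(67)=2679689, p(68)=3087735, p(69)=3554345, p(70)=4087968, p(71)=4697205, p(72)=5392783, p(73)=6185689, p(74)=7089500, p(75)=8118264, p(76)=9289091, p(77)=10619863, p(78)=12132164, p(79)=13848650, p(80)=15796476, p(81)=18004327, p(82)=20506255, p(83)=23338469, p(84)=26543660, p(85)=30167357, p(86)=34262962, p(87)=38887673, p(88)=44108109, p(89)=49995925, p(90)=56634173, p(91)=64112359, p(92)=72533807, p(93)=82010177, p(94)=92669720, p(95)=104651419.
Final step: p(96) = p(95) + p(94) - p(91) - p(89) + p(84) + p(81) - p(74) - p(70) + p(61) + p(56) - p(45) - p(39) + p(26) + p(19) - p(4)
= 104651419 + 92669720 - 64112359 - 49995925 + 26543660 + 18004327 - 7089500 - 4087968 + 1121505 + 526823 - 89134 - 31185 + 2436 + 490 - 5
= 118114304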